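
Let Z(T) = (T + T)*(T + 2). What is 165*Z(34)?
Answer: 403920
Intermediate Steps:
Z(T) = 2*T*(2 + T) (Z(T) = (2*T)*(2 + T) = 2*T*(2 + T))
165*Z(34) = 165*(2*34*(2 + 34)) = 165*(2*34*36) = 165*2448 = 403920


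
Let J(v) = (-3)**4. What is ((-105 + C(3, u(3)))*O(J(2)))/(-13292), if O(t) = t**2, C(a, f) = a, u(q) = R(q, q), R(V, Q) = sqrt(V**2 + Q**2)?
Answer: 334611/6646 ≈ 50.348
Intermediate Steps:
R(V, Q) = sqrt(Q**2 + V**2)
u(q) = sqrt(2)*sqrt(q**2) (u(q) = sqrt(q**2 + q**2) = sqrt(2*q**2) = sqrt(2)*sqrt(q**2))
J(v) = 81
((-105 + C(3, u(3)))*O(J(2)))/(-13292) = ((-105 + 3)*81**2)/(-13292) = -102*6561*(-1/13292) = -669222*(-1/13292) = 334611/6646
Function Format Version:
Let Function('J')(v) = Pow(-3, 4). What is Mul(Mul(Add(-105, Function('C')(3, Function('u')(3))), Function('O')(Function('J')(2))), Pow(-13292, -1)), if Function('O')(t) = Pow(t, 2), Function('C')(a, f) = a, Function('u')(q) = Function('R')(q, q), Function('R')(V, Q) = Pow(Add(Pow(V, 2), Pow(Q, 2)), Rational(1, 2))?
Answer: Rational(334611, 6646) ≈ 50.348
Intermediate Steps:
Function('R')(V, Q) = Pow(Add(Pow(Q, 2), Pow(V, 2)), Rational(1, 2))
Function('u')(q) = Mul(Pow(2, Rational(1, 2)), Pow(Pow(q, 2), Rational(1, 2))) (Function('u')(q) = Pow(Add(Pow(q, 2), Pow(q, 2)), Rational(1, 2)) = Pow(Mul(2, Pow(q, 2)), Rational(1, 2)) = Mul(Pow(2, Rational(1, 2)), Pow(Pow(q, 2), Rational(1, 2))))
Function('J')(v) = 81
Mul(Mul(Add(-105, Function('C')(3, Function('u')(3))), Function('O')(Function('J')(2))), Pow(-13292, -1)) = Mul(Mul(Add(-105, 3), Pow(81, 2)), Pow(-13292, -1)) = Mul(Mul(-102, 6561), Rational(-1, 13292)) = Mul(-669222, Rational(-1, 13292)) = Rational(334611, 6646)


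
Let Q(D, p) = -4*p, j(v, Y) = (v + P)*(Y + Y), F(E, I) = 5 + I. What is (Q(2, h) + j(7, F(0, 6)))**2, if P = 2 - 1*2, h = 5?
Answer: 17956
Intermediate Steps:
P = 0 (P = 2 - 2 = 0)
j(v, Y) = 2*Y*v (j(v, Y) = (v + 0)*(Y + Y) = v*(2*Y) = 2*Y*v)
(Q(2, h) + j(7, F(0, 6)))**2 = (-4*5 + 2*(5 + 6)*7)**2 = (-20 + 2*11*7)**2 = (-20 + 154)**2 = 134**2 = 17956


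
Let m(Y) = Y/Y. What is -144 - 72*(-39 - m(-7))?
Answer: 2736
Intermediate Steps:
m(Y) = 1
-144 - 72*(-39 - m(-7)) = -144 - 72*(-39 - 1*1) = -144 - 72*(-39 - 1) = -144 - 72*(-40) = -144 + 2880 = 2736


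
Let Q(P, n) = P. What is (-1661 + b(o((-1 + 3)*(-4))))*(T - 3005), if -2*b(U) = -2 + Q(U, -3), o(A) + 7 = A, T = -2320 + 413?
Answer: 8117080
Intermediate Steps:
T = -1907
o(A) = -7 + A
b(U) = 1 - U/2 (b(U) = -(-2 + U)/2 = 1 - U/2)
(-1661 + b(o((-1 + 3)*(-4))))*(T - 3005) = (-1661 + (1 - (-7 + (-1 + 3)*(-4))/2))*(-1907 - 3005) = (-1661 + (1 - (-7 + 2*(-4))/2))*(-4912) = (-1661 + (1 - (-7 - 8)/2))*(-4912) = (-1661 + (1 - ½*(-15)))*(-4912) = (-1661 + (1 + 15/2))*(-4912) = (-1661 + 17/2)*(-4912) = -3305/2*(-4912) = 8117080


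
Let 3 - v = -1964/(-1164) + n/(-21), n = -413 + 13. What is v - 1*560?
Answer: -392282/679 ≈ -577.73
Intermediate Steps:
n = -400
v = -12042/679 (v = 3 - (-1964/(-1164) - 400/(-21)) = 3 - (-1964*(-1/1164) - 400*(-1/21)) = 3 - (491/291 + 400/21) = 3 - 1*14079/679 = 3 - 14079/679 = -12042/679 ≈ -17.735)
v - 1*560 = -12042/679 - 1*560 = -12042/679 - 560 = -392282/679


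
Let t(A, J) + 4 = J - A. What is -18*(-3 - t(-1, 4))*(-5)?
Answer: -360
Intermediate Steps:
t(A, J) = -4 + J - A (t(A, J) = -4 + (J - A) = -4 + J - A)
-18*(-3 - t(-1, 4))*(-5) = -18*(-3 - (-4 + 4 - 1*(-1)))*(-5) = -18*(-3 - (-4 + 4 + 1))*(-5) = -18*(-3 - 1*1)*(-5) = -18*(-3 - 1)*(-5) = -18*(-4)*(-5) = 72*(-5) = -360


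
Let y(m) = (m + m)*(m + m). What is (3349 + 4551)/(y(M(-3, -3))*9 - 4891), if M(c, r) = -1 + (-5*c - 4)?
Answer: -7900/1291 ≈ -6.1193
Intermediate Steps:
M(c, r) = -5 - 5*c (M(c, r) = -1 + (-4 - 5*c) = -5 - 5*c)
y(m) = 4*m² (y(m) = (2*m)*(2*m) = 4*m²)
(3349 + 4551)/(y(M(-3, -3))*9 - 4891) = (3349 + 4551)/((4*(-5 - 5*(-3))²)*9 - 4891) = 7900/((4*(-5 + 15)²)*9 - 4891) = 7900/((4*10²)*9 - 4891) = 7900/((4*100)*9 - 4891) = 7900/(400*9 - 4891) = 7900/(3600 - 4891) = 7900/(-1291) = 7900*(-1/1291) = -7900/1291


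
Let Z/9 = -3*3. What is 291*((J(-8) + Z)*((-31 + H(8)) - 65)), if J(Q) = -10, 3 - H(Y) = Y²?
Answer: 4157517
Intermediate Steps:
Z = -81 (Z = 9*(-3*3) = 9*(-9) = -81)
H(Y) = 3 - Y²
291*((J(-8) + Z)*((-31 + H(8)) - 65)) = 291*((-10 - 81)*((-31 + (3 - 1*8²)) - 65)) = 291*(-91*((-31 + (3 - 1*64)) - 65)) = 291*(-91*((-31 + (3 - 64)) - 65)) = 291*(-91*((-31 - 61) - 65)) = 291*(-91*(-92 - 65)) = 291*(-91*(-157)) = 291*14287 = 4157517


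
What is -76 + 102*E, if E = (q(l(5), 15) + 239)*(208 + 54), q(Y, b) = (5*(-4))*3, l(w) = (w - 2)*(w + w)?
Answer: 4783520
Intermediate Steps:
l(w) = 2*w*(-2 + w) (l(w) = (-2 + w)*(2*w) = 2*w*(-2 + w))
q(Y, b) = -60 (q(Y, b) = -20*3 = -60)
E = 46898 (E = (-60 + 239)*(208 + 54) = 179*262 = 46898)
-76 + 102*E = -76 + 102*46898 = -76 + 4783596 = 4783520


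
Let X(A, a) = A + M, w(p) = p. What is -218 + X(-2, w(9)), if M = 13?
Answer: -207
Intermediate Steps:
X(A, a) = 13 + A (X(A, a) = A + 13 = 13 + A)
-218 + X(-2, w(9)) = -218 + (13 - 2) = -218 + 11 = -207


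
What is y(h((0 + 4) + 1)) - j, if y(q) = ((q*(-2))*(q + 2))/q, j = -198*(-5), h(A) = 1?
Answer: -996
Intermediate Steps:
j = 990
y(q) = -4 - 2*q (y(q) = ((-2*q)*(2 + q))/q = (-2*q*(2 + q))/q = -4 - 2*q)
y(h((0 + 4) + 1)) - j = (-4 - 2*1) - 1*990 = (-4 - 2) - 990 = -6 - 990 = -996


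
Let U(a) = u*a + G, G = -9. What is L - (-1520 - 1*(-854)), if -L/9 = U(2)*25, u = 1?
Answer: 2241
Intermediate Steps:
U(a) = -9 + a (U(a) = 1*a - 9 = a - 9 = -9 + a)
L = 1575 (L = -9*(-9 + 2)*25 = -(-63)*25 = -9*(-175) = 1575)
L - (-1520 - 1*(-854)) = 1575 - (-1520 - 1*(-854)) = 1575 - (-1520 + 854) = 1575 - 1*(-666) = 1575 + 666 = 2241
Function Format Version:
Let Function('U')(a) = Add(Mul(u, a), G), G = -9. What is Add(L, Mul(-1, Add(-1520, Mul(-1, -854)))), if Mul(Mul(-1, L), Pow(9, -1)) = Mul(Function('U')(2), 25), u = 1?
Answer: 2241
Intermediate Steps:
Function('U')(a) = Add(-9, a) (Function('U')(a) = Add(Mul(1, a), -9) = Add(a, -9) = Add(-9, a))
L = 1575 (L = Mul(-9, Mul(Add(-9, 2), 25)) = Mul(-9, Mul(-7, 25)) = Mul(-9, -175) = 1575)
Add(L, Mul(-1, Add(-1520, Mul(-1, -854)))) = Add(1575, Mul(-1, Add(-1520, Mul(-1, -854)))) = Add(1575, Mul(-1, Add(-1520, 854))) = Add(1575, Mul(-1, -666)) = Add(1575, 666) = 2241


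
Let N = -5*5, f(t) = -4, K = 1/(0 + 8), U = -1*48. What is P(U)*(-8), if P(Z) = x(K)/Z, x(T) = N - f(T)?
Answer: -7/2 ≈ -3.5000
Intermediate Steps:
U = -48
K = ⅛ (K = 1/8 = ⅛ ≈ 0.12500)
N = -25
x(T) = -21 (x(T) = -25 - 1*(-4) = -25 + 4 = -21)
P(Z) = -21/Z
P(U)*(-8) = -21/(-48)*(-8) = -21*(-1/48)*(-8) = (7/16)*(-8) = -7/2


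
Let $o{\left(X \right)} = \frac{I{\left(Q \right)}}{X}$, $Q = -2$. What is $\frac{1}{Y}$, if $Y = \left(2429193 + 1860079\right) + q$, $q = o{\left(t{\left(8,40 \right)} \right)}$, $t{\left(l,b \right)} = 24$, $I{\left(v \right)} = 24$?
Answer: $\frac{1}{4289273} \approx 2.3314 \cdot 10^{-7}$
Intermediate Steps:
$o{\left(X \right)} = \frac{24}{X}$
$q = 1$ ($q = \frac{24}{24} = 24 \cdot \frac{1}{24} = 1$)
$Y = 4289273$ ($Y = \left(2429193 + 1860079\right) + 1 = 4289272 + 1 = 4289273$)
$\frac{1}{Y} = \frac{1}{4289273}$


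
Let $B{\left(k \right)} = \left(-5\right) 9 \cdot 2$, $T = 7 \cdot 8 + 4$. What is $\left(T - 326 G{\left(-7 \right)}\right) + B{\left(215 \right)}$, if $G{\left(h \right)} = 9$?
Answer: $-2964$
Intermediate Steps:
$T = 60$ ($T = 56 + 4 = 60$)
$B{\left(k \right)} = -90$ ($B{\left(k \right)} = \left(-45\right) 2 = -90$)
$\left(T - 326 G{\left(-7 \right)}\right) + B{\left(215 \right)} = \left(60 - 2934\right) - 90 = -2874 - 90 = -2964$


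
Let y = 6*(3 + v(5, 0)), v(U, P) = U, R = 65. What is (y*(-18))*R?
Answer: -56160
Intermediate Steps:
y = 48 (y = 6*(3 + 5) = 6*8 = 48)
(y*(-18))*R = (48*(-18))*65 = -864*65 = -56160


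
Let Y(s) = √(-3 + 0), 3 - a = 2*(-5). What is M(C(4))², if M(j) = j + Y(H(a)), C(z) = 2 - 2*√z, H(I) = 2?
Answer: (-2 + I*√3)² ≈ 1.0 - 6.9282*I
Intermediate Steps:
a = 13 (a = 3 - 2*(-5) = 3 - 1*(-10) = 3 + 10 = 13)
Y(s) = I*√3 (Y(s) = √(-3) = I*√3)
M(j) = j + I*√3
M(C(4))² = ((2 - 2*√4) + I*√3)² = ((2 - 2*2) + I*√3)² = ((2 - 4) + I*√3)² = (-2 + I*√3)²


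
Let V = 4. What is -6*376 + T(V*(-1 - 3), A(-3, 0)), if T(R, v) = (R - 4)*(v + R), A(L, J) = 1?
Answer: -1956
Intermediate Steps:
T(R, v) = (-4 + R)*(R + v)
-6*376 + T(V*(-1 - 3), A(-3, 0)) = -6*376 + ((4*(-1 - 3))² - 16*(-1 - 3) - 4*1 + (4*(-1 - 3))*1) = -2256 + ((4*(-4))² - 16*(-4) - 4 + (4*(-4))*1) = -2256 + ((-16)² - 4*(-16) - 4 - 16*1) = -2256 + (256 + 64 - 4 - 16) = -2256 + 300 = -1956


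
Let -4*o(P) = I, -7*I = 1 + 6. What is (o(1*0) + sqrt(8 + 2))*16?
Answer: 4 + 16*sqrt(10) ≈ 54.596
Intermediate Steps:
I = -1 (I = -(1 + 6)/7 = -1/7*7 = -1)
o(P) = 1/4 (o(P) = -1/4*(-1) = 1/4)
(o(1*0) + sqrt(8 + 2))*16 = (1/4 + sqrt(8 + 2))*16 = (1/4 + sqrt(10))*16 = 4 + 16*sqrt(10)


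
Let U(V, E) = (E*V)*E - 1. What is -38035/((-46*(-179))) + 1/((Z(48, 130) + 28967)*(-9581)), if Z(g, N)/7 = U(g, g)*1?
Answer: -146330903500037/31678418808608 ≈ -4.6193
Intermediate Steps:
U(V, E) = -1 + V*E² (U(V, E) = V*E² - 1 = -1 + V*E²)
Z(g, N) = -7 + 7*g³ (Z(g, N) = 7*((-1 + g*g²)*1) = 7*((-1 + g³)*1) = 7*(-1 + g³) = -7 + 7*g³)
-38035/((-46*(-179))) + 1/((Z(48, 130) + 28967)*(-9581)) = -38035/((-46*(-179))) + 1/(((-7 + 7*48³) + 28967)*(-9581)) = -38035/8234 - 1/9581/((-7 + 7*110592) + 28967) = -38035*1/8234 - 1/9581/((-7 + 774144) + 28967) = -38035/8234 - 1/9581/(774137 + 28967) = -38035/8234 - 1/9581/803104 = -38035/8234 + (1/803104)*(-1/9581) = -38035/8234 - 1/7694539424 = -146330903500037/31678418808608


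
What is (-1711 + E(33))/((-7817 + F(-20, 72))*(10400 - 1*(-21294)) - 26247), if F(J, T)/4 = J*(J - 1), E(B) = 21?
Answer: 26/2992805 ≈ 8.6875e-6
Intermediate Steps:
F(J, T) = 4*J*(-1 + J) (F(J, T) = 4*(J*(J - 1)) = 4*(J*(-1 + J)) = 4*J*(-1 + J))
(-1711 + E(33))/((-7817 + F(-20, 72))*(10400 - 1*(-21294)) - 26247) = (-1711 + 21)/((-7817 + 4*(-20)*(-1 - 20))*(10400 - 1*(-21294)) - 26247) = -1690/((-7817 + 4*(-20)*(-21))*(10400 + 21294) - 26247) = -1690/((-7817 + 1680)*31694 - 26247) = -1690/(-6137*31694 - 26247) = -1690/(-194506078 - 26247) = -1690/(-194532325) = -1690*(-1/194532325) = 26/2992805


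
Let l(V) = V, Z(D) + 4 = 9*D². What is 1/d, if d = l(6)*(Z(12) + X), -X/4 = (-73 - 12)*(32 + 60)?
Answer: 1/195432 ≈ 5.1169e-6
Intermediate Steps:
Z(D) = -4 + 9*D²
X = 31280 (X = -4*(-73 - 12)*(32 + 60) = -(-340)*92 = -4*(-7820) = 31280)
d = 195432 (d = 6*((-4 + 9*12²) + 31280) = 6*((-4 + 9*144) + 31280) = 6*((-4 + 1296) + 31280) = 6*(1292 + 31280) = 6*32572 = 195432)
1/d = 1/195432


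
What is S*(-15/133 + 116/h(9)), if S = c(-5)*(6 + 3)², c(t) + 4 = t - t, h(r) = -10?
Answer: 2523636/665 ≈ 3794.9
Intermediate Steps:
c(t) = -4 (c(t) = -4 + (t - t) = -4 + 0 = -4)
S = -324 (S = -4*(6 + 3)² = -4*9² = -4*81 = -324)
S*(-15/133 + 116/h(9)) = -324*(-15/133 + 116/(-10)) = -324*(-15*1/133 + 116*(-⅒)) = -324*(-15/133 - 58/5) = -324*(-7789/665) = 2523636/665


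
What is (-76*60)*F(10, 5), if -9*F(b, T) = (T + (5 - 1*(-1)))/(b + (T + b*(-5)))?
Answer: -3344/21 ≈ -159.24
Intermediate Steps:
F(b, T) = -(6 + T)/(9*(T - 4*b)) (F(b, T) = -(T + (5 - 1*(-1)))/(9*(b + (T + b*(-5)))) = -(T + (5 + 1))/(9*(b + (T - 5*b))) = -(T + 6)/(9*(T - 4*b)) = -(6 + T)/(9*(T - 4*b)))
(-76*60)*F(10, 5) = (-76*60)*((6 + 5)/(9*(-1*5 + 4*10))) = -1520*11/(3*(-5 + 40)) = -1520*11/(3*35) = -4560*11/315 = -3344/21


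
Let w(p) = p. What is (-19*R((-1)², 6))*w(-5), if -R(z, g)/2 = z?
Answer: -190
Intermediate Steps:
R(z, g) = -2*z
(-19*R((-1)², 6))*w(-5) = -(-38)*(-1)²*(-5) = -(-38)*(-5) = -19*(-2)*(-5) = 38*(-5) = -190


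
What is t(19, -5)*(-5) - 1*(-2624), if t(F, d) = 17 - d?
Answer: 2514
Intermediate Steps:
t(19, -5)*(-5) - 1*(-2624) = (17 - 1*(-5))*(-5) - 1*(-2624) = (17 + 5)*(-5) + 2624 = 22*(-5) + 2624 = -110 + 2624 = 2514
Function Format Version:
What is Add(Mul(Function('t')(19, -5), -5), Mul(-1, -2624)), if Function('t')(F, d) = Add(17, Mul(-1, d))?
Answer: 2514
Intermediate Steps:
Add(Mul(Function('t')(19, -5), -5), Mul(-1, -2624)) = Add(Mul(Add(17, Mul(-1, -5)), -5), Mul(-1, -2624)) = Add(Mul(Add(17, 5), -5), 2624) = Add(Mul(22, -5), 2624) = Add(-110, 2624) = 2514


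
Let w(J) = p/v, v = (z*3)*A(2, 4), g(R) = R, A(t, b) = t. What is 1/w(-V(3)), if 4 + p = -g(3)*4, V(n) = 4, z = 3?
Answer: -9/8 ≈ -1.1250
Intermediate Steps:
p = -16 (p = -4 - 3*4 = -4 - 1*12 = -4 - 12 = -16)
v = 18 (v = (3*3)*2 = 9*2 = 18)
w(J) = -8/9 (w(J) = -16/18 = -16*1/18 = -8/9)
1/w(-V(3)) = 1/(-8/9) = -9/8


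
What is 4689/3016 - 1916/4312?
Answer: 1805039/1625624 ≈ 1.1104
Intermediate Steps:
4689/3016 - 1916/4312 = 4689*(1/3016) - 1916*1/4312 = 4689/3016 - 479/1078 = 1805039/1625624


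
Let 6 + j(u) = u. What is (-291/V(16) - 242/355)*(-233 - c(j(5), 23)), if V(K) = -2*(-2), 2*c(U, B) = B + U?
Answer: 6360653/355 ≈ 17917.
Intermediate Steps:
j(u) = -6 + u
c(U, B) = B/2 + U/2 (c(U, B) = (B + U)/2 = B/2 + U/2)
V(K) = 4
(-291/V(16) - 242/355)*(-233 - c(j(5), 23)) = (-291/4 - 242/355)*(-233 - ((½)*23 + (-6 + 5)/2)) = (-291*¼ - 242*1/355)*(-233 - (23/2 + (½)*(-1))) = (-291/4 - 242/355)*(-233 - (23/2 - ½)) = -104273*(-233 - 1*11)/1420 = -104273*(-233 - 11)/1420 = -104273/1420*(-244) = 6360653/355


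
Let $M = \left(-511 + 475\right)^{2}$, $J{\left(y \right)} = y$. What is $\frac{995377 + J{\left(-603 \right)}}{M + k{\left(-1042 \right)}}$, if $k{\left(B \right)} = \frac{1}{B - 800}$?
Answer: $\frac{1617276}{2107} \approx 767.57$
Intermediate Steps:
$M = 1296$ ($M = \left(-36\right)^{2} = 1296$)
$k{\left(B \right)} = \frac{1}{-800 + B}$
$\frac{995377 + J{\left(-603 \right)}}{M + k{\left(-1042 \right)}} = \frac{995377 - 603}{1296 + \frac{1}{-800 - 1042}} = \frac{994774}{1296 + \frac{1}{-1842}} = \frac{994774}{1296 - \frac{1}{1842}} = \frac{994774}{\frac{2387231}{1842}} = 994774 \cdot \frac{1842}{2387231} = \frac{1617276}{2107}$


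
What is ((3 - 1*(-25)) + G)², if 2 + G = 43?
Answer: 4761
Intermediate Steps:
G = 41 (G = -2 + 43 = 41)
((3 - 1*(-25)) + G)² = ((3 - 1*(-25)) + 41)² = ((3 + 25) + 41)² = (28 + 41)² = 69² = 4761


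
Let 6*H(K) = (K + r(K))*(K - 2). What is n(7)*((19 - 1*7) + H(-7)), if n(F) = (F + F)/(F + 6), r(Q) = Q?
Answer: 462/13 ≈ 35.538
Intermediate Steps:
n(F) = 2*F/(6 + F) (n(F) = (2*F)/(6 + F) = 2*F/(6 + F))
H(K) = K*(-2 + K)/3 (H(K) = ((K + K)*(K - 2))/6 = ((2*K)*(-2 + K))/6 = (2*K*(-2 + K))/6 = K*(-2 + K)/3)
n(7)*((19 - 1*7) + H(-7)) = (2*7/(6 + 7))*((19 - 1*7) + (⅓)*(-7)*(-2 - 7)) = (2*7/13)*((19 - 7) + (⅓)*(-7)*(-9)) = (2*7*(1/13))*(12 + 21) = (14/13)*33 = 462/13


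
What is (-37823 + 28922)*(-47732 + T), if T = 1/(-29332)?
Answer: 12462067797525/29332 ≈ 4.2486e+8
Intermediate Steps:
T = -1/29332 ≈ -3.4092e-5
(-37823 + 28922)*(-47732 + T) = (-37823 + 28922)*(-47732 - 1/29332) = -8901*(-1400075025/29332) = 12462067797525/29332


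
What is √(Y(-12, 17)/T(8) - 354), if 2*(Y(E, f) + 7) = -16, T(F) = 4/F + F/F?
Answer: 2*I*√91 ≈ 19.079*I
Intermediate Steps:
T(F) = 1 + 4/F (T(F) = 4/F + 1 = 1 + 4/F)
Y(E, f) = -15 (Y(E, f) = -7 + (½)*(-16) = -7 - 8 = -15)
√(Y(-12, 17)/T(8) - 354) = √(-15*8/(4 + 8) - 354) = √(-15/((⅛)*12) - 354) = √(-15/3/2 - 354) = √(-15*⅔ - 354) = √(-10 - 354) = √(-364) = 2*I*√91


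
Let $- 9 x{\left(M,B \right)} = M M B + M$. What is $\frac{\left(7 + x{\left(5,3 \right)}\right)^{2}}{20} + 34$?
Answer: $\frac{55369}{1620} \approx 34.178$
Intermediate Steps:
$x{\left(M,B \right)} = - \frac{M}{9} - \frac{B M^{2}}{9}$ ($x{\left(M,B \right)} = - \frac{M M B + M}{9} = - \frac{M^{2} B + M}{9} = - \frac{B M^{2} + M}{9} = - \frac{M + B M^{2}}{9} = - \frac{M}{9} - \frac{B M^{2}}{9}$)
$\frac{\left(7 + x{\left(5,3 \right)}\right)^{2}}{20} + 34 = \frac{\left(7 - \frac{5 \left(1 + 3 \cdot 5\right)}{9}\right)^{2}}{20} + 34 = \left(7 - \frac{5 \left(1 + 15\right)}{9}\right)^{2} \cdot \frac{1}{20} + 34 = \left(7 - \frac{5}{9} \cdot 16\right)^{2} \cdot \frac{1}{20} + 34 = \left(7 - \frac{80}{9}\right)^{2} \cdot \frac{1}{20} + 34 = \left(- \frac{17}{9}\right)^{2} \cdot \frac{1}{20} + 34 = \frac{289}{81} \cdot \frac{1}{20} + 34 = \frac{289}{1620} + 34 = \frac{55369}{1620}$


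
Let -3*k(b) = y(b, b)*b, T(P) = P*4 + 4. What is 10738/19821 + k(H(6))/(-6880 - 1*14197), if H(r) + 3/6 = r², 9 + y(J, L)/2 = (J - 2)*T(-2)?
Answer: 159243955/417767217 ≈ 0.38118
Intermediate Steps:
T(P) = 4 + 4*P (T(P) = 4*P + 4 = 4 + 4*P)
y(J, L) = -2 - 8*J (y(J, L) = -18 + 2*((J - 2)*(4 + 4*(-2))) = -18 + 2*((-2 + J)*(4 - 8)) = -18 + 2*((-2 + J)*(-4)) = -18 + 2*(8 - 4*J) = -18 + (16 - 8*J) = -2 - 8*J)
H(r) = -½ + r²
k(b) = -b*(-2 - 8*b)/3 (k(b) = -(-2 - 8*b)*b/3 = -b*(-2 - 8*b)/3)
10738/19821 + k(H(6))/(-6880 - 1*14197) = 10738/19821 + (2*(-½ + 6²)*(1 + 4*(-½ + 6²))/3)/(-6880 - 1*14197) = 10738*(1/19821) + (2*(-½ + 36)*(1 + 4*(-½ + 36))/3)/(-6880 - 14197) = 10738/19821 + ((⅔)*(71/2)*(1 + 4*(71/2)))/(-21077) = 10738/19821 + ((⅔)*(71/2)*(1 + 142))*(-1/21077) = 10738/19821 + ((⅔)*(71/2)*143)*(-1/21077) = 10738/19821 + (10153/3)*(-1/21077) = 10738/19821 - 10153/63231 = 159243955/417767217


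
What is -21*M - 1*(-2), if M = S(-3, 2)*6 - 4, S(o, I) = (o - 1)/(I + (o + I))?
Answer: 590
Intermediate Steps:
S(o, I) = (-1 + o)/(o + 2*I) (S(o, I) = (-1 + o)/(I + (I + o)) = (-1 + o)/(o + 2*I))
M = -28 (M = ((-1 - 3)/(-3 + 2*2))*6 - 4 = (-4/(-3 + 4))*6 - 4 = (-4/1)*6 - 4 = (1*(-4))*6 - 4 = -4*6 - 4 = -24 - 4 = -28)
-21*M - 1*(-2) = -21*(-28) - 1*(-2) = 588 + 2 = 590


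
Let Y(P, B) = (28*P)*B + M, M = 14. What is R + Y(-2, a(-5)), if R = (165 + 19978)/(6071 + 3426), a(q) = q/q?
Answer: -378731/9497 ≈ -39.879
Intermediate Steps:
a(q) = 1
Y(P, B) = 14 + 28*B*P (Y(P, B) = (28*P)*B + 14 = 28*B*P + 14 = 14 + 28*B*P)
R = 20143/9497 ≈ 2.1210
R + Y(-2, a(-5)) = 20143/9497 + (14 + 28*1*(-2)) = 20143/9497 + (14 - 56) = 20143/9497 - 42 = -378731/9497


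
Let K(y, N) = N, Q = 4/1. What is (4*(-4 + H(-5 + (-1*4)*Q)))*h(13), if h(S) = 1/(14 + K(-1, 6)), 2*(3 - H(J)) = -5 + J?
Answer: 12/5 ≈ 2.4000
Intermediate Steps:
Q = 4 (Q = 4*1 = 4)
H(J) = 11/2 - J/2 (H(J) = 3 - (-5 + J)/2 = 3 + (5/2 - J/2) = 11/2 - J/2)
h(S) = 1/20 (h(S) = 1/(14 + 6) = 1/20)
(4*(-4 + H(-5 + (-1*4)*Q)))*h(13) = (4*(-4 + (11/2 - (-5 - 1*4*4)/2)))*(1/20) = (4*(-4 + (11/2 - (-5 - 4*4)/2)))*(1/20) = (4*(-4 + (11/2 - (-5 - 16)/2)))*(1/20) = (4*(-4 + (11/2 - 1/2*(-21))))*(1/20) = (4*(-4 + (11/2 + 21/2)))*(1/20) = (4*(-4 + 16))*(1/20) = (4*12)*(1/20) = 48*(1/20) = 12/5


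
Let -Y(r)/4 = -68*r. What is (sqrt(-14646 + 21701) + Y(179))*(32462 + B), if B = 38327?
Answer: 3446574832 + 70789*sqrt(7055) ≈ 3.4525e+9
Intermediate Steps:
Y(r) = 272*r (Y(r) = -(-272)*r = 272*r)
(sqrt(-14646 + 21701) + Y(179))*(32462 + B) = (sqrt(-14646 + 21701) + 272*179)*(32462 + 38327) = (sqrt(7055) + 48688)*70789 = (48688 + sqrt(7055))*70789 = 3446574832 + 70789*sqrt(7055)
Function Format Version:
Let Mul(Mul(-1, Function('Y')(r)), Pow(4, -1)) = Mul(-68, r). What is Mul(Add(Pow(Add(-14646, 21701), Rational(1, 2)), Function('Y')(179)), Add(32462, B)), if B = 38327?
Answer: Add(3446574832, Mul(70789, Pow(7055, Rational(1, 2)))) ≈ 3.4525e+9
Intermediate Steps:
Function('Y')(r) = Mul(272, r) (Function('Y')(r) = Mul(-4, Mul(-68, r)) = Mul(272, r))
Mul(Add(Pow(Add(-14646, 21701), Rational(1, 2)), Function('Y')(179)), Add(32462, B)) = Mul(Add(Pow(Add(-14646, 21701), Rational(1, 2)), Mul(272, 179)), Add(32462, 38327)) = Mul(Add(Pow(7055, Rational(1, 2)), 48688), 70789) = Mul(Add(48688, Pow(7055, Rational(1, 2))), 70789) = Add(3446574832, Mul(70789, Pow(7055, Rational(1, 2))))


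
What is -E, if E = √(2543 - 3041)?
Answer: -I*√498 ≈ -22.316*I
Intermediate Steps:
E = I*√498 (E = √(-498) = I*√498 ≈ 22.316*I)
-E = -I*√498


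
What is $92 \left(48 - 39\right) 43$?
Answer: $35604$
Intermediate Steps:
$92 \left(48 - 39\right) 43 = 92 \cdot 9 \cdot 43 = 828 \cdot 43 = 35604$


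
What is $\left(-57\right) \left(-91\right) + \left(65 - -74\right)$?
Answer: $5326$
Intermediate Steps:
$\left(-57\right) \left(-91\right) + \left(65 - -74\right) = 5187 + \left(65 + 74\right) = 5187 + 139 = 5326$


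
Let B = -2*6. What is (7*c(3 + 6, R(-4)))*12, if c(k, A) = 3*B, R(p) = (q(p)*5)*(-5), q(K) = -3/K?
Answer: -3024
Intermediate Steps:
B = -12
R(p) = 75/p (R(p) = (-3/p*5)*(-5) = -15/p*(-5) = 75/p)
c(k, A) = -36 (c(k, A) = 3*(-12) = -36)
(7*c(3 + 6, R(-4)))*12 = (7*(-36))*12 = -252*12 = -3024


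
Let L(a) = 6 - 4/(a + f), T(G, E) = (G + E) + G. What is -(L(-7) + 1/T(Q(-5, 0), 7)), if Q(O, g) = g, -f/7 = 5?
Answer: -131/21 ≈ -6.2381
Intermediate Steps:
f = -35 (f = -7*5 = -35)
T(G, E) = E + 2*G (T(G, E) = (E + G) + G = E + 2*G)
L(a) = 6 - 4/(-35 + a) (L(a) = 6 - 4/(a - 35) = 6 - 4/(-35 + a))
-(L(-7) + 1/T(Q(-5, 0), 7)) = -(2*(-107 + 3*(-7))/(-35 - 7) + 1/(7 + 2*0)) = -(2*(-107 - 21)/(-42) + 1/(7 + 0)) = -(2*(-1/42)*(-128) + 1/7) = -(128/21 + 1/7) = -1*131/21 = -131/21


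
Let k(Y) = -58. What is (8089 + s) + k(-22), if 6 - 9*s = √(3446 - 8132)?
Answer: 24095/3 - I*√4686/9 ≈ 8031.7 - 7.606*I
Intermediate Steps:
s = ⅔ - I*√4686/9 (s = ⅔ - √(3446 - 8132)/9 = ⅔ - I*√4686/9 ≈ 0.66667 - 7.606*I)
(8089 + s) + k(-22) = (8089 + (⅔ - I*√4686/9)) - 58 = (24269/3 - I*√4686/9) - 58 = 24095/3 - I*√4686/9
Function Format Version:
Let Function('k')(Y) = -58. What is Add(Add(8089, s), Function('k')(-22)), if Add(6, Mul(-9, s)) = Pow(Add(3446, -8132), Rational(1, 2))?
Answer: Add(Rational(24095, 3), Mul(Rational(-1, 9), I, Pow(4686, Rational(1, 2)))) ≈ Add(8031.7, Mul(-7.6060, I))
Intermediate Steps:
s = Add(Rational(2, 3), Mul(Rational(-1, 9), I, Pow(4686, Rational(1, 2)))) (s = Add(Rational(2, 3), Mul(Rational(-1, 9), Pow(Add(3446, -8132), Rational(1, 2)))) = Add(Rational(2, 3), Mul(Rational(-1, 9), Pow(-4686, Rational(1, 2)))) = Add(Rational(2, 3), Mul(Rational(-1, 9), Mul(I, Pow(4686, Rational(1, 2))))) = Add(Rational(2, 3), Mul(Rational(-1, 9), I, Pow(4686, Rational(1, 2)))) ≈ Add(0.66667, Mul(-7.6060, I)))
Add(Add(8089, s), Function('k')(-22)) = Add(Add(8089, Add(Rational(2, 3), Mul(Rational(-1, 9), I, Pow(4686, Rational(1, 2))))), -58) = Add(Add(Rational(24269, 3), Mul(Rational(-1, 9), I, Pow(4686, Rational(1, 2)))), -58) = Add(Rational(24095, 3), Mul(Rational(-1, 9), I, Pow(4686, Rational(1, 2))))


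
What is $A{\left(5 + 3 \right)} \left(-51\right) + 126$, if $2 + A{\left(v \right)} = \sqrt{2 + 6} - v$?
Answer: $636 - 102 \sqrt{2} \approx 491.75$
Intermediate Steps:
$A{\left(v \right)} = -2 - v + 2 \sqrt{2}$ ($A{\left(v \right)} = -2 - \left(v - \sqrt{2 + 6}\right) = -2 - \left(v - 2 \sqrt{2}\right) = -2 - v + 2 \sqrt{2}$)
$A{\left(5 + 3 \right)} \left(-51\right) + 126 = \left(-2 - \left(5 + 3\right) + 2 \sqrt{2}\right) \left(-51\right) + 126 = \left(-2 - 8 + 2 \sqrt{2}\right) \left(-51\right) + 126 = \left(-10 + 2 \sqrt{2}\right) \left(-51\right) + 126 = \left(510 - 102 \sqrt{2}\right) + 126 = 636 - 102 \sqrt{2}$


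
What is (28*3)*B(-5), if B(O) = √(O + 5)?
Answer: 0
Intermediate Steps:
B(O) = √(5 + O)
(28*3)*B(-5) = (28*3)*√(5 - 5) = 84*√0 = 84*0 = 0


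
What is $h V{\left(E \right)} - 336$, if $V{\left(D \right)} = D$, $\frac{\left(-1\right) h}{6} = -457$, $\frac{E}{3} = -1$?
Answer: $-8562$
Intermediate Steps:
$E = -3$ ($E = 3 \left(-1\right) = -3$)
$h = 2742$ ($h = \left(-6\right) \left(-457\right) = 2742$)
$h V{\left(E \right)} - 336 = 2742 \left(-3\right) - 336 = -8226 - 336 = -8562$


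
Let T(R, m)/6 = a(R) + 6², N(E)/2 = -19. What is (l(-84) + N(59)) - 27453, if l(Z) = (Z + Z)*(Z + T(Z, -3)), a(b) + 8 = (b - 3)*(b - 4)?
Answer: -7758851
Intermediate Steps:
N(E) = -38 (N(E) = 2*(-19) = -38)
a(b) = -8 + (-4 + b)*(-3 + b) (a(b) = -8 + (b - 3)*(b - 4) = -8 + (-3 + b)*(-4 + b) = -8 + (-4 + b)*(-3 + b))
T(R, m) = 240 - 42*R + 6*R² (T(R, m) = 6*((4 + R² - 7*R) + 6²) = 6*((4 + R² - 7*R) + 36) = 6*(40 + R² - 7*R) = 240 - 42*R + 6*R²)
l(Z) = 2*Z*(240 - 41*Z + 6*Z²) (l(Z) = (Z + Z)*(Z + (240 - 42*Z + 6*Z²)) = (2*Z)*(240 - 41*Z + 6*Z²) = 2*Z*(240 - 41*Z + 6*Z²))
(l(-84) + N(59)) - 27453 = (2*(-84)*(240 - 41*(-84) + 6*(-84)²) - 38) - 27453 = (2*(-84)*(240 + 3444 + 6*7056) - 38) - 27453 = (2*(-84)*(240 + 3444 + 42336) - 38) - 27453 = (2*(-84)*46020 - 38) - 27453 = (-7731360 - 38) - 27453 = -7731398 - 27453 = -7758851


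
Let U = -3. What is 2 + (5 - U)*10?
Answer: 82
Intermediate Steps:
2 + (5 - U)*10 = 2 + (5 - 1*(-3))*10 = 2 + (5 + 3)*10 = 2 + 8*10 = 2 + 80 = 82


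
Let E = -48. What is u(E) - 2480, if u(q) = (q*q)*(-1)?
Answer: -4784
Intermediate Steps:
u(q) = -q**2 (u(q) = q**2*(-1) = -q**2)
u(E) - 2480 = -1*(-48)**2 - 2480 = -1*2304 - 2480 = -2304 - 2480 = -4784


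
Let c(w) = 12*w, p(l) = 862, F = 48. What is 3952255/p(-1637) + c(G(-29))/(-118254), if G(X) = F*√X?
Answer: 3952255/862 - 96*I*√29/19709 ≈ 4585.0 - 0.02623*I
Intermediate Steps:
G(X) = 48*√X
3952255/p(-1637) + c(G(-29))/(-118254) = 3952255/862 + (12*(48*√(-29)))/(-118254) = 3952255*(1/862) + (12*(48*(I*√29)))*(-1/118254) = 3952255/862 + (12*(48*I*√29))*(-1/118254) = 3952255/862 + (576*I*√29)*(-1/118254) = 3952255/862 - 96*I*√29/19709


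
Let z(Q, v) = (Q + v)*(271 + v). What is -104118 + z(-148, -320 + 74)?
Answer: -113968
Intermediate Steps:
z(Q, v) = (271 + v)*(Q + v)
-104118 + z(-148, -320 + 74) = -104118 + ((-320 + 74)² + 271*(-148) + 271*(-320 + 74) - 148*(-320 + 74)) = -104118 + ((-246)² - 40108 + 271*(-246) - 148*(-246)) = -104118 + (60516 - 40108 - 66666 + 36408) = -104118 - 9850 = -113968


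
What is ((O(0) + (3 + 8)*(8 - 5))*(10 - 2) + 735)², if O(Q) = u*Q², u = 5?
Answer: 998001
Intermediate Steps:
O(Q) = 5*Q²
((O(0) + (3 + 8)*(8 - 5))*(10 - 2) + 735)² = ((5*0² + (3 + 8)*(8 - 5))*(10 - 2) + 735)² = ((5*0 + 11*3)*8 + 735)² = ((0 + 33)*8 + 735)² = (33*8 + 735)² = (264 + 735)² = 999² = 998001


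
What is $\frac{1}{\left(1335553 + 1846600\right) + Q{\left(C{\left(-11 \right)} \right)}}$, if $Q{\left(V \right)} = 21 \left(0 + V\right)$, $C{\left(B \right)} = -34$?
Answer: $\frac{1}{3181439} \approx 3.1432 \cdot 10^{-7}$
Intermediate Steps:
$Q{\left(V \right)} = 21 V$
$\frac{1}{\left(1335553 + 1846600\right) + Q{\left(C{\left(-11 \right)} \right)}} = \frac{1}{\left(1335553 + 1846600\right) + 21 \left(-34\right)} = \frac{1}{3182153 - 714} = \frac{1}{3181439}$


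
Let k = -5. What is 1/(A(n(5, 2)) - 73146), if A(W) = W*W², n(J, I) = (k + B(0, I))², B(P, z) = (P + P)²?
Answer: -1/57521 ≈ -1.7385e-5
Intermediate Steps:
B(P, z) = 4*P² (B(P, z) = (2*P)² = 4*P²)
n(J, I) = 25 (n(J, I) = (-5 + 4*0²)² = (-5 + 4*0)² = (-5 + 0)² = (-5)² = 25)
A(W) = W³
1/(A(n(5, 2)) - 73146) = 1/(25³ - 73146) = 1/(15625 - 73146) = 1/(-57521) = -1/57521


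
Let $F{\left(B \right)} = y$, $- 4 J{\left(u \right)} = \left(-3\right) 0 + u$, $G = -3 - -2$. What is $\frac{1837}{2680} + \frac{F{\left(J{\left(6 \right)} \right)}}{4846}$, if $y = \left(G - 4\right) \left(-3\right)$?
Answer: $\frac{4471151}{6493640} \approx 0.68854$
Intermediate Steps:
$G = -1$ ($G = -3 + 2 = -1$)
$y = 15$ ($y = \left(-1 - 4\right) \left(-3\right) = \left(-5\right) \left(-3\right) = 15$)
$J{\left(u \right)} = - \frac{u}{4}$ ($J{\left(u \right)} = - \frac{\left(-3\right) 0 + u}{4} = - \frac{0 + u}{4} = - \frac{u}{4}$)
$F{\left(B \right)} = 15$
$\frac{1837}{2680} + \frac{F{\left(J{\left(6 \right)} \right)}}{4846} = \frac{1837}{2680} + \frac{15}{4846} = \frac{4471151}{6493640}$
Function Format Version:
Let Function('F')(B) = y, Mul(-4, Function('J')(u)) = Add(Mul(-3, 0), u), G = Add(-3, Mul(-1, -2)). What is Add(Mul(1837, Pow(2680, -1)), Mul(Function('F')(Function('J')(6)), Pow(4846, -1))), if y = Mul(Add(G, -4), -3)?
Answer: Rational(4471151, 6493640) ≈ 0.68854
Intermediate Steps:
G = -1 (G = Add(-3, 2) = -1)
y = 15 (y = Mul(Add(-1, -4), -3) = Mul(-5, -3) = 15)
Function('J')(u) = Mul(Rational(-1, 4), u) (Function('J')(u) = Mul(Rational(-1, 4), Add(Mul(-3, 0), u)) = Mul(Rational(-1, 4), Add(0, u)) = Mul(Rational(-1, 4), u))
Function('F')(B) = 15
Add(Mul(1837, Pow(2680, -1)), Mul(Function('F')(Function('J')(6)), Pow(4846, -1))) = Add(Mul(1837, Pow(2680, -1)), Mul(15, Pow(4846, -1))) = Add(Mul(1837, Rational(1, 2680)), Mul(15, Rational(1, 4846))) = Add(Rational(1837, 2680), Rational(15, 4846)) = Rational(4471151, 6493640)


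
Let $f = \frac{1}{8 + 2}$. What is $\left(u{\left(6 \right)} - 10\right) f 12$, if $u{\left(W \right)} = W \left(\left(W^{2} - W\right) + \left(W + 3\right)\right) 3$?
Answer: $\frac{4152}{5} \approx 830.4$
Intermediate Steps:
$f = \frac{1}{10} \approx 0.1$
$u{\left(W \right)} = 3 W \left(3 + W^{2}\right)$ ($u{\left(W \right)} = W \left(\left(W^{2} - W\right) + \left(3 + W\right)\right) 3 = W \left(3 + W^{2}\right) 3 = 3 W \left(3 + W^{2}\right)$)
$\left(u{\left(6 \right)} - 10\right) f 12 = \left(3 \cdot 6 \left(3 + 6^{2}\right) - 10\right) \frac{1}{10} \cdot 12 = \left(3 \cdot 6 \left(3 + 36\right) - 10\right) \frac{6}{5} = \left(3 \cdot 6 \cdot 39 - 10\right) \frac{6}{5} = \left(702 - 10\right) \frac{6}{5} = 692 \cdot \frac{6}{5} = \frac{4152}{5}$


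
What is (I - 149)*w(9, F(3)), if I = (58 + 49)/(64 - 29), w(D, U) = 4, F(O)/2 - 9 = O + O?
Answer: -20432/35 ≈ -583.77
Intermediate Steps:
F(O) = 18 + 4*O (F(O) = 18 + 2*(O + O) = 18 + 2*(2*O) = 18 + 4*O)
I = 107/35 ≈ 3.0571
(I - 149)*w(9, F(3)) = (107/35 - 149)*4 = -5108/35*4 = -20432/35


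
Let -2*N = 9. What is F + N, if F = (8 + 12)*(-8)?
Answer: -329/2 ≈ -164.50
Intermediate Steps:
N = -9/2 (N = -½*9 = -9/2 ≈ -4.5000)
F = -160 (F = 20*(-8) = -160)
F + N = -160 - 9/2 = -329/2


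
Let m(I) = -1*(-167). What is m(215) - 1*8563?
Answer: -8396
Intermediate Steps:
m(I) = 167
m(215) - 1*8563 = 167 - 1*8563 = 167 - 8563 = -8396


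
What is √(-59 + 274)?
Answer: √215 ≈ 14.663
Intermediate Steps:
√(-59 + 274) = √215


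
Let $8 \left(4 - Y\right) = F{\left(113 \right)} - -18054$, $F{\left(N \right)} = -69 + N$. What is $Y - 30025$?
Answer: $- \frac{129133}{4} \approx -32283.0$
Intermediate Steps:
$Y = - \frac{9033}{4}$ ($Y = 4 - \frac{\left(-69 + 113\right) - -18054}{8} = 4 - \frac{44 + 18054}{8} = 4 - \frac{9049}{4} = - \frac{9033}{4} \approx -2258.3$)
$Y - 30025 = - \frac{9033}{4} - 30025 = - \frac{129133}{4}$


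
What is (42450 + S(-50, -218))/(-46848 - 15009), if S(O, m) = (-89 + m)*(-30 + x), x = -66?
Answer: -23974/20619 ≈ -1.1627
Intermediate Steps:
S(O, m) = 8544 - 96*m (S(O, m) = (-89 + m)*(-30 - 66) = (-89 + m)*(-96) = 8544 - 96*m)
(42450 + S(-50, -218))/(-46848 - 15009) = (42450 + (8544 - 96*(-218)))/(-46848 - 15009) = (42450 + (8544 + 20928))/(-61857) = (42450 + 29472)*(-1/61857) = 71922*(-1/61857) = -23974/20619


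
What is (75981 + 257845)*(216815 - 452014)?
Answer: -78515541374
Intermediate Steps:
(75981 + 257845)*(216815 - 452014) = 333826*(-235199) = -78515541374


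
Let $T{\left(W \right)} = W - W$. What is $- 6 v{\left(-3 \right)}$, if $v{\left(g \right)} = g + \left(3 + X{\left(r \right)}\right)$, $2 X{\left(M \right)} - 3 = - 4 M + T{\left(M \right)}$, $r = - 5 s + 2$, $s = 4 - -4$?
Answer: $-465$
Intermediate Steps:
$s = 8$ ($s = 4 + 4 = 8$)
$T{\left(W \right)} = 0$
$r = -38$ ($r = \left(-5\right) 8 + 2 = -40 + 2 = -38$)
$X{\left(M \right)} = \frac{3}{2} - 2 M$ ($X{\left(M \right)} = \frac{3}{2} + \frac{- 4 M + 0}{2} = \frac{3}{2} + \frac{\left(-4\right) M}{2} = \frac{3}{2} - 2 M$)
$v{\left(g \right)} = \frac{161}{2} + g$ ($v{\left(g \right)} = g + \left(3 + \left(\frac{3}{2} - -76\right)\right) = g + \left(3 + \left(\frac{3}{2} + 76\right)\right) = g + \left(3 + \frac{155}{2}\right) = g + \frac{161}{2} = \frac{161}{2} + g$)
$- 6 v{\left(-3 \right)} = - 6 \left(\frac{161}{2} - 3\right) = \left(-6\right) \frac{155}{2} = -465$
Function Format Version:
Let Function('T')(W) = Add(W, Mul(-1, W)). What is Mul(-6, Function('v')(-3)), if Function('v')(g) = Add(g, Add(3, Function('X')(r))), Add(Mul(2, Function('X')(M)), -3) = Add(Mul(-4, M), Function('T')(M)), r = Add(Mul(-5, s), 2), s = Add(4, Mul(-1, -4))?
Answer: -465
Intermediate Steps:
s = 8 (s = Add(4, 4) = 8)
Function('T')(W) = 0
r = -38 (r = Add(Mul(-5, 8), 2) = Add(-40, 2) = -38)
Function('X')(M) = Add(Rational(3, 2), Mul(-2, M)) (Function('X')(M) = Add(Rational(3, 2), Mul(Rational(1, 2), Add(Mul(-4, M), 0))) = Add(Rational(3, 2), Mul(Rational(1, 2), Mul(-4, M))) = Add(Rational(3, 2), Mul(-2, M)))
Function('v')(g) = Add(Rational(161, 2), g) (Function('v')(g) = Add(g, Add(3, Add(Rational(3, 2), Mul(-2, -38)))) = Add(g, Add(3, Add(Rational(3, 2), 76))) = Add(g, Add(3, Rational(155, 2))) = Add(g, Rational(161, 2)) = Add(Rational(161, 2), g))
Mul(-6, Function('v')(-3)) = Mul(-6, Add(Rational(161, 2), -3)) = Mul(-6, Rational(155, 2)) = -465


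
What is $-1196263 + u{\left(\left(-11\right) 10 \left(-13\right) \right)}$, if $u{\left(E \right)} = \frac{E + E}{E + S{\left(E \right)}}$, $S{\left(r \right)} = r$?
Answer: $-1196262$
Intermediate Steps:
$u{\left(E \right)} = 1$ ($u{\left(E \right)} = \frac{E + E}{E + E} = \frac{2 E}{2 E} = 2 E \frac{1}{2 E} = 1$)
$-1196263 + u{\left(\left(-11\right) 10 \left(-13\right) \right)} = -1196263 + 1 = -1196262$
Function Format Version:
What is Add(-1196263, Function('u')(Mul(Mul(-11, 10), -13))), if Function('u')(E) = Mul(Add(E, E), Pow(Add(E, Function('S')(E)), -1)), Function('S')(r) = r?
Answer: -1196262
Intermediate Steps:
Function('u')(E) = 1 (Function('u')(E) = Mul(Add(E, E), Pow(Add(E, E), -1)) = Mul(Mul(2, E), Pow(Mul(2, E), -1)) = Mul(Mul(2, E), Mul(Rational(1, 2), Pow(E, -1))) = 1)
Add(-1196263, Function('u')(Mul(Mul(-11, 10), -13))) = Add(-1196263, 1) = -1196262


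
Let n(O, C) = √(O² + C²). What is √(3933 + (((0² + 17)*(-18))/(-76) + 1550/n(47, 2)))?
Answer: √(27841865991354 + 4953136600*√2213)/84094 ≈ 63.008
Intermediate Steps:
n(O, C) = √(C² + O²)
√(3933 + (((0² + 17)*(-18))/(-76) + 1550/n(47, 2))) = √(3933 + (((0² + 17)*(-18))/(-76) + 1550/(√(2² + 47²)))) = √(3933 + (((0 + 17)*(-18))*(-1/76) + 1550/(√(4 + 2209)))) = √(3933 + ((17*(-18))*(-1/76) + 1550/(√2213))) = √(3933 + (-306*(-1/76) + 1550*(√2213/2213))) = √(3933 + (153/38 + 1550*√2213/2213)) = √(149607/38 + 1550*√2213/2213)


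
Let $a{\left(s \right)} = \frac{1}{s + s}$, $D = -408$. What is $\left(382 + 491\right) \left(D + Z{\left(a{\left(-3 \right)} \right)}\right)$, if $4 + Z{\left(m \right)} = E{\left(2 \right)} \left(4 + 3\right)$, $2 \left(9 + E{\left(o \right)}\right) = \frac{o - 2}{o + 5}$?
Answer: $-414675$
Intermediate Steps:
$E{\left(o \right)} = -9 + \frac{-2 + o}{2 \left(5 + o\right)}$ ($E{\left(o \right)} = -9 + \frac{\left(o - 2\right) \frac{1}{o + 5}}{2} = -9 + \frac{\left(-2 + o\right) \frac{1}{5 + o}}{2} = -9 + \frac{\frac{1}{5 + o} \left(-2 + o\right)}{2} = -9 + \frac{-2 + o}{2 \left(5 + o\right)}$)
$a{\left(s \right)} = \frac{1}{2 s}$
$Z{\left(m \right)} = -67$ ($Z{\left(m \right)} = -4 + \frac{-92 - 34}{2 \left(5 + 2\right)} \left(4 + 3\right) = -4 + \frac{-92 - 34}{2 \cdot 7} \cdot 7 = -4 + \frac{1}{2} \cdot \frac{1}{7} \left(-126\right) 7 = -4 - 63 = -67$)
$\left(382 + 491\right) \left(D + Z{\left(a{\left(-3 \right)} \right)}\right) = \left(382 + 491\right) \left(-408 - 67\right) = 873 \left(-475\right) = -414675$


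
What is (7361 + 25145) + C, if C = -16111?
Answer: 16395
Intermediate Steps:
(7361 + 25145) + C = (7361 + 25145) - 16111 = 32506 - 16111 = 16395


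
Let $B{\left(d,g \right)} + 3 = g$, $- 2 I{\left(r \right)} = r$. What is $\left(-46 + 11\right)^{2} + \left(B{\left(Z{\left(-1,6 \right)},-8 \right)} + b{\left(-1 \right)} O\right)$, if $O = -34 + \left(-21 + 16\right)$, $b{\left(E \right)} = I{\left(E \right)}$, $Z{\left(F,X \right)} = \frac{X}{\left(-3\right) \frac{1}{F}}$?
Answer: $\frac{2389}{2} \approx 1194.5$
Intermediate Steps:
$I{\left(r \right)} = - \frac{r}{2}$
$Z{\left(F,X \right)} = - \frac{F X}{3}$ ($Z{\left(F,X \right)} = X \left(- \frac{F}{3}\right) = - \frac{F X}{3}$)
$B{\left(d,g \right)} = -3 + g$
$b{\left(E \right)} = - \frac{E}{2}$
$O = -39$ ($O = -34 - 5 = -39$)
$\left(-46 + 11\right)^{2} + \left(B{\left(Z{\left(-1,6 \right)},-8 \right)} + b{\left(-1 \right)} O\right) = \left(-46 + 11\right)^{2} + \left(\left(-3 - 8\right) + \left(- \frac{1}{2}\right) \left(-1\right) \left(-39\right)\right) = \left(-35\right)^{2} + \left(-11 + \frac{1}{2} \left(-39\right)\right) = 1225 - \frac{61}{2} = \frac{2389}{2}$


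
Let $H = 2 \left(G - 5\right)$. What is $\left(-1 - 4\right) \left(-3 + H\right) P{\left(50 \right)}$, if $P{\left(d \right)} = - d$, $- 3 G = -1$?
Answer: $- \frac{9250}{3} \approx -3083.3$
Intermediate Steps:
$G = \frac{1}{3}$ ($G = \left(- \frac{1}{3}\right) \left(-1\right) = \frac{1}{3} \approx 0.33333$)
$H = - \frac{28}{3}$ ($H = 2 \left(\frac{1}{3} - 5\right) = 2 \left(- \frac{14}{3}\right) = - \frac{28}{3} \approx -9.3333$)
$\left(-1 - 4\right) \left(-3 + H\right) P{\left(50 \right)} = \left(-1 - 4\right) \left(-3 - \frac{28}{3}\right) \left(\left(-1\right) 50\right) = \left(-1 - 4\right) \left(- \frac{37}{3}\right) \left(-50\right) = \left(-5\right) \left(- \frac{37}{3}\right) \left(-50\right) = \frac{185}{3} \left(-50\right) = - \frac{9250}{3}$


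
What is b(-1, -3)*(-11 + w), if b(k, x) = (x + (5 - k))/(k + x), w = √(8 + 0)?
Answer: 33/4 - 3*√2/2 ≈ 6.1287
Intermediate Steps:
w = 2*√2 (w = √8 = 2*√2 ≈ 2.8284)
b(k, x) = (5 + x - k)/(k + x)
b(-1, -3)*(-11 + w) = ((5 - 3 - 1*(-1))/(-1 - 3))*(-11 + 2*√2) = ((5 - 3 + 1)/(-4))*(-11 + 2*√2) = (-¼*3)*(-11 + 2*√2) = -3*(-11 + 2*√2)/4 = 33/4 - 3*√2/2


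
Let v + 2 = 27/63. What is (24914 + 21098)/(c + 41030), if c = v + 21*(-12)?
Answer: 322084/285435 ≈ 1.1284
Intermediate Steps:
v = -11/7 (v = -2 + 27/63 = -2 + 27*(1/63) = -2 + 3/7 = -11/7 ≈ -1.5714)
c = -1775/7 (c = -11/7 + 21*(-12) = -11/7 - 252 = -1775/7 ≈ -253.57)
(24914 + 21098)/(c + 41030) = (24914 + 21098)/(-1775/7 + 41030) = 46012/(285435/7) = 46012*(7/285435) = 322084/285435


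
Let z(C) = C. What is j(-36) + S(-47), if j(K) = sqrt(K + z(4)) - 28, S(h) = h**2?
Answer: 2181 + 4*I*sqrt(2) ≈ 2181.0 + 5.6569*I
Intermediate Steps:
j(K) = -28 + sqrt(4 + K) (j(K) = sqrt(K + 4) - 28 = sqrt(4 + K) - 28 = -28 + sqrt(4 + K))
j(-36) + S(-47) = (-28 + sqrt(4 - 36)) + (-47)**2 = (-28 + sqrt(-32)) + 2209 = (-28 + 4*I*sqrt(2)) + 2209 = 2181 + 4*I*sqrt(2)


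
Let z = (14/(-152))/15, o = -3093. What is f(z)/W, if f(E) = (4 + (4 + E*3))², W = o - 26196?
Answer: -3066363/1409777200 ≈ -0.0021751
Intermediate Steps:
W = -29289 (W = -3093 - 26196 = -29289)
z = -7/1140 (z = (14*(-1/152))*(1/15) = -7/76*1/15 = -7/1140 ≈ -0.0061404)
f(E) = (8 + 3*E)² (f(E) = (4 + (4 + 3*E))² = (8 + 3*E)²)
f(z)/W = (8 + 3*(-7/1140))²/(-29289) = (8 - 7/380)²*(-1/29289) = (3033/380)²*(-1/29289) = (9199089/144400)*(-1/29289) = -3066363/1409777200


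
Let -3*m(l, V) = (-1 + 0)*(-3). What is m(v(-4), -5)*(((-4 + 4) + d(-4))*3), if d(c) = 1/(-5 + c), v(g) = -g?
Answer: ⅓ ≈ 0.33333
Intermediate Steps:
m(l, V) = -1 (m(l, V) = -(-1 + 0)*(-3)/3 = -(-1)*(-3)/3 = -⅓*3 = -1)
m(v(-4), -5)*(((-4 + 4) + d(-4))*3) = -((-4 + 4) + 1/(-5 - 4))*3 = -(0 + 1/(-9))*3 = -(0 - ⅑)*3 = -(-1)*3/9 = -1*(-⅓) = ⅓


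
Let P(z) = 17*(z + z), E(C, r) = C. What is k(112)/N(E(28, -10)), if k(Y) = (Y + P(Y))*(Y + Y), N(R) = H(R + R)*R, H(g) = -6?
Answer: -15680/3 ≈ -5226.7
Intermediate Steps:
P(z) = 34*z (P(z) = 17*(2*z) = 34*z)
N(R) = -6*R
k(Y) = 70*Y² (k(Y) = (Y + 34*Y)*(Y + Y) = (35*Y)*(2*Y) = 70*Y²)
k(112)/N(E(28, -10)) = (70*112²)/((-6*28)) = (70*12544)/(-168) = 878080*(-1/168) = -15680/3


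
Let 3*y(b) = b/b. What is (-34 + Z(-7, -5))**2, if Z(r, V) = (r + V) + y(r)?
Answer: 18769/9 ≈ 2085.4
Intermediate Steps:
y(b) = 1/3 (y(b) = (b/b)/3 = (1/3)*1 = 1/3)
Z(r, V) = 1/3 + V + r (Z(r, V) = (r + V) + 1/3 = (V + r) + 1/3 = 1/3 + V + r)
(-34 + Z(-7, -5))**2 = (-34 + (1/3 - 5 - 7))**2 = (-34 - 35/3)**2 = (-137/3)**2 = 18769/9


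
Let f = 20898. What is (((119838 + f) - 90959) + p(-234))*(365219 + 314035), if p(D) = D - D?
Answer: 33811226358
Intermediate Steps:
p(D) = 0
(((119838 + f) - 90959) + p(-234))*(365219 + 314035) = (((119838 + 20898) - 90959) + 0)*(365219 + 314035) = ((140736 - 90959) + 0)*679254 = (49777 + 0)*679254 = 49777*679254 = 33811226358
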